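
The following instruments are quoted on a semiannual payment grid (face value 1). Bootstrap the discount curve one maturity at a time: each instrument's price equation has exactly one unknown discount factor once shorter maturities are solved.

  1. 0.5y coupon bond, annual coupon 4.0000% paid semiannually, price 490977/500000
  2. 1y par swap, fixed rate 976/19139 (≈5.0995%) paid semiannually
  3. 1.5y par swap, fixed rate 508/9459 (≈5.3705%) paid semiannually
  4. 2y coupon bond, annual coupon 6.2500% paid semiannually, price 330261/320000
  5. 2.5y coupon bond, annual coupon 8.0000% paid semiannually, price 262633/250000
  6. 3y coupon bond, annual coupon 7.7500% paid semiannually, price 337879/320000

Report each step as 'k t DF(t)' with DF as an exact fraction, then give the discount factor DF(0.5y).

step 1 [0.5y] bond c/2=1/50: DF=(490977/500000 − 1/50·(0))/(1+1/50) = 9627/10000 ≈ 0.962700
step 2 [1y] swap r/2=488/19139: DF=(1 − 488/19139·(0.962700))/(1+488/19139) = 1189/1250 ≈ 0.951200
step 3 [1.5y] swap r/2=254/9459: DF=(1 − 254/9459·(0.962700+0.951200))/(1+254/9459) = 4619/5000 ≈ 0.923800
step 4 [2y] bond c/2=1/32: DF=(330261/320000 − 1/32·(0.962700+0.951200+0.923800))/(1+1/32) = 2287/2500 ≈ 0.914800
step 5 [2.5y] bond c/2=1/25: DF=(262633/250000 − 1/25·(0.962700+0.951200+0.923800+0.914800))/(1+1/25) = 4329/5000 ≈ 0.865800
step 6 [3y] bond c/2=31/800: DF=(337879/320000 − 31/800·(0.962700+0.951200+0.923800+0.914800+0.865800))/(1+31/800) = 4221/5000 ≈ 0.844200

1 1/2 9627/10000
2 1 1189/1250
3 3/2 4619/5000
4 2 2287/2500
5 5/2 4329/5000
6 3 4221/5000
DF(0.5y) = 9627/10000 ≈ 0.962700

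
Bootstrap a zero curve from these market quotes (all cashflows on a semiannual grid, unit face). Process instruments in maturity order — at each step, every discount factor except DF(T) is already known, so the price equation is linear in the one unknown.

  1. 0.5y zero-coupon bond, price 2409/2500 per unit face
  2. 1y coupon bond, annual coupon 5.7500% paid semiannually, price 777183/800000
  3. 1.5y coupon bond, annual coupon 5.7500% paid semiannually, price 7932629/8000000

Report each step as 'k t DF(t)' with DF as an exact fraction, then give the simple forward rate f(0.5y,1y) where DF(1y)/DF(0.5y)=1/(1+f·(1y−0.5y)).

1 1/2 2409/2500
2 1 4587/5000
3 3/2 9113/10000
f(0.5y,1y) = ((2409/2500)/(4587/5000) − 1)/(1/2) = 14/139 ≈ 10.0719%

step 1 [0.5y] zero: DF = P = 2409/2500 ≈ 0.963600
step 2 [1y] bond c/2=23/800: DF=(777183/800000 − 23/800·(0.963600))/(1+23/800) = 4587/5000 ≈ 0.917400
step 3 [1.5y] bond c/2=23/800: DF=(7932629/8000000 − 23/800·(0.963600+0.917400))/(1+23/800) = 9113/10000 ≈ 0.911300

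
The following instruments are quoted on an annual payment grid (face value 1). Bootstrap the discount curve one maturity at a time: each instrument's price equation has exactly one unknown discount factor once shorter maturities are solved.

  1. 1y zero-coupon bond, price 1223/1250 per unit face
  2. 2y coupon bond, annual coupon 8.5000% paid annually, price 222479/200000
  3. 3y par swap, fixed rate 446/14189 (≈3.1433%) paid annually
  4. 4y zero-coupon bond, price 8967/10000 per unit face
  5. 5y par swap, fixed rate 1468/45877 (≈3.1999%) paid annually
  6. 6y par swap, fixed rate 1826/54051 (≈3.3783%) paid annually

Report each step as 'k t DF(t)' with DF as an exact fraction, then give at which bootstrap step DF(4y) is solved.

1 1 1223/1250
2 2 4743/5000
3 3 2277/2500
4 4 8967/10000
5 5 2133/2500
6 6 4087/5000
DF(4y) is solved at step 4

step 1 [1y] zero: DF = P = 1223/1250 ≈ 0.978400
step 2 [2y] bond c/1=17/200: DF=(222479/200000 − 17/200·(0.978400))/(1+17/200) = 4743/5000 ≈ 0.948600
step 3 [3y] swap r/1=446/14189: DF=(1 − 446/14189·(0.978400+0.948600))/(1+446/14189) = 2277/2500 ≈ 0.910800
step 4 [4y] zero: DF = P = 8967/10000 ≈ 0.896700
step 5 [5y] swap r/1=1468/45877: DF=(1 − 1468/45877·(0.978400+0.948600+0.910800+0.896700))/(1+1468/45877) = 2133/2500 ≈ 0.853200
step 6 [6y] swap r/1=1826/54051: DF=(1 − 1826/54051·(0.978400+0.948600+0.910800+0.896700+0.853200))/(1+1826/54051) = 4087/5000 ≈ 0.817400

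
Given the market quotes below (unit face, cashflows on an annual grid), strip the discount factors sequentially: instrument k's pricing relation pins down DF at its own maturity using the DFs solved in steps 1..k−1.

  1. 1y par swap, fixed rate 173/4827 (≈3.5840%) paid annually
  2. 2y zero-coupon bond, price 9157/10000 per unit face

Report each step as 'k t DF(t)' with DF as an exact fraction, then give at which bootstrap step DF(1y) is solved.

step 1 [1y] swap r/1=173/4827: DF=(1 − 173/4827·(0))/(1+173/4827) = 4827/5000 ≈ 0.965400
step 2 [2y] zero: DF = P = 9157/10000 ≈ 0.915700

1 1 4827/5000
2 2 9157/10000
DF(1y) is solved at step 1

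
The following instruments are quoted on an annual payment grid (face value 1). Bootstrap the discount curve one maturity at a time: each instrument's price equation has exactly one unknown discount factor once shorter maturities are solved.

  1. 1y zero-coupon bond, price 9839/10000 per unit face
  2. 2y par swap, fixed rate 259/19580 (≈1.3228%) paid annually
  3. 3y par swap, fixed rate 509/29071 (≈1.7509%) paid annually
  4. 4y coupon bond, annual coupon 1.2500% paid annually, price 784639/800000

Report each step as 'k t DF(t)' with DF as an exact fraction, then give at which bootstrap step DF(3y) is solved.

step 1 [1y] zero: DF = P = 9839/10000 ≈ 0.983900
step 2 [2y] swap r/1=259/19580: DF=(1 − 259/19580·(0.983900))/(1+259/19580) = 9741/10000 ≈ 0.974100
step 3 [3y] swap r/1=509/29071: DF=(1 − 509/29071·(0.983900+0.974100))/(1+509/29071) = 9491/10000 ≈ 0.949100
step 4 [4y] bond c/1=1/80: DF=(784639/800000 − 1/80·(0.983900+0.974100+0.949100))/(1+1/80) = 583/625 ≈ 0.932800

1 1 9839/10000
2 2 9741/10000
3 3 9491/10000
4 4 583/625
DF(3y) is solved at step 3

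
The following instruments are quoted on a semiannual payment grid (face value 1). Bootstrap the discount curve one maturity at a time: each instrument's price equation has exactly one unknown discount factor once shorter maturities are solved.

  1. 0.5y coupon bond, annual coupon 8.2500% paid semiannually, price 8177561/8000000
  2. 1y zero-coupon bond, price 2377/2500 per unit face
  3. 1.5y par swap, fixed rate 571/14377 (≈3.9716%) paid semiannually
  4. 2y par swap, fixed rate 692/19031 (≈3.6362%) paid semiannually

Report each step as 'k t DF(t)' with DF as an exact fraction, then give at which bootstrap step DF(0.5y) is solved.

1 1/2 9817/10000
2 1 2377/2500
3 3/2 9429/10000
4 2 2327/2500
DF(0.5y) is solved at step 1

step 1 [0.5y] bond c/2=33/800: DF=(8177561/8000000 − 33/800·(0))/(1+33/800) = 9817/10000 ≈ 0.981700
step 2 [1y] zero: DF = P = 2377/2500 ≈ 0.950800
step 3 [1.5y] swap r/2=571/28754: DF=(1 − 571/28754·(0.981700+0.950800))/(1+571/28754) = 9429/10000 ≈ 0.942900
step 4 [2y] swap r/2=346/19031: DF=(1 − 346/19031·(0.981700+0.950800+0.942900))/(1+346/19031) = 2327/2500 ≈ 0.930800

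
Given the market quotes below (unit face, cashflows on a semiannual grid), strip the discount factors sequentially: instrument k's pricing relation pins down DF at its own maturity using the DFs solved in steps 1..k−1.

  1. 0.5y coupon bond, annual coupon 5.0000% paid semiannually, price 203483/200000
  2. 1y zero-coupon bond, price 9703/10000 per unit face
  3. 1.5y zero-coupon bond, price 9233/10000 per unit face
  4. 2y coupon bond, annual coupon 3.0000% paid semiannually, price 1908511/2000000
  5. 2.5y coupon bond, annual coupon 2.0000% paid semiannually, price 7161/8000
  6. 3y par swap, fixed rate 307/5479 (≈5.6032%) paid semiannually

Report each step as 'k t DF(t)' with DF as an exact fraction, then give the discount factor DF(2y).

step 1 [0.5y] bond c/2=1/40: DF=(203483/200000 − 1/40·(0))/(1+1/40) = 4963/5000 ≈ 0.992600
step 2 [1y] zero: DF = P = 9703/10000 ≈ 0.970300
step 3 [1.5y] zero: DF = P = 9233/10000 ≈ 0.923300
step 4 [2y] bond c/2=3/200: DF=(1908511/2000000 − 3/200·(0.992600+0.970300+0.923300))/(1+3/200) = 359/400 ≈ 0.897500
step 5 [2.5y] bond c/2=1/100: DF=(7161/8000 − 1/100·(0.992600+0.970300+0.923300+0.897500))/(1+1/100) = 1061/1250 ≈ 0.848800
step 6 [3y] swap r/2=307/10958: DF=(1 − 307/10958·(0.992600+0.970300+0.923300+0.897500+0.848800))/(1+307/10958) = 1693/2000 ≈ 0.846500

1 1/2 4963/5000
2 1 9703/10000
3 3/2 9233/10000
4 2 359/400
5 5/2 1061/1250
6 3 1693/2000
DF(2y) = 359/400 ≈ 0.897500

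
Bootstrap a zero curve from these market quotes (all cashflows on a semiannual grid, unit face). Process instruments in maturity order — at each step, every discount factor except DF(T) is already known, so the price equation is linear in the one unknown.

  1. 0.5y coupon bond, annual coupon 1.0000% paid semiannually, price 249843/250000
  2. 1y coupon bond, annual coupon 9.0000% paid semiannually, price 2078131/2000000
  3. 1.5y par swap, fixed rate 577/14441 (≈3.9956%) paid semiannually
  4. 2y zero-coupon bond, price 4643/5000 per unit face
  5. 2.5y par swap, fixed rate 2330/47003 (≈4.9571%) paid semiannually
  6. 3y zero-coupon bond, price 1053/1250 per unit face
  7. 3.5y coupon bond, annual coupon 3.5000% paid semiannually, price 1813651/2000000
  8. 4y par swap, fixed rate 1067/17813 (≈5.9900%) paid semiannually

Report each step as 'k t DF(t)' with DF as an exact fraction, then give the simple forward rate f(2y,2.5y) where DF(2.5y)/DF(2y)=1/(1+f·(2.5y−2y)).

1 1/2 1243/1250
2 1 1903/2000
3 3/2 9423/10000
4 2 4643/5000
5 5/2 1767/2000
6 3 1053/1250
7 7/2 7959/10000
8 4 3933/5000
f(2y,2.5y) = ((4643/5000)/(1767/2000) − 1)/(1/2) = 902/8835 ≈ 10.2094%

step 1 [0.5y] bond c/2=1/200: DF=(249843/250000 − 1/200·(0))/(1+1/200) = 1243/1250 ≈ 0.994400
step 2 [1y] bond c/2=9/200: DF=(2078131/2000000 − 9/200·(0.994400))/(1+9/200) = 1903/2000 ≈ 0.951500
step 3 [1.5y] swap r/2=577/28882: DF=(1 − 577/28882·(0.994400+0.951500))/(1+577/28882) = 9423/10000 ≈ 0.942300
step 4 [2y] zero: DF = P = 4643/5000 ≈ 0.928600
step 5 [2.5y] swap r/2=1165/47003: DF=(1 − 1165/47003·(0.994400+0.951500+0.942300+0.928600))/(1+1165/47003) = 1767/2000 ≈ 0.883500
step 6 [3y] zero: DF = P = 1053/1250 ≈ 0.842400
step 7 [3.5y] bond c/2=7/400: DF=(1813651/2000000 − 7/400·(0.994400+0.951500+0.942300+0.928600+0.883500+0.842400))/(1+7/400) = 7959/10000 ≈ 0.795900
step 8 [4y] swap r/2=1067/35626: DF=(1 − 1067/35626·(0.994400+0.951500+0.942300+0.928600+0.883500+0.842400+0.795900))/(1+1067/35626) = 3933/5000 ≈ 0.786600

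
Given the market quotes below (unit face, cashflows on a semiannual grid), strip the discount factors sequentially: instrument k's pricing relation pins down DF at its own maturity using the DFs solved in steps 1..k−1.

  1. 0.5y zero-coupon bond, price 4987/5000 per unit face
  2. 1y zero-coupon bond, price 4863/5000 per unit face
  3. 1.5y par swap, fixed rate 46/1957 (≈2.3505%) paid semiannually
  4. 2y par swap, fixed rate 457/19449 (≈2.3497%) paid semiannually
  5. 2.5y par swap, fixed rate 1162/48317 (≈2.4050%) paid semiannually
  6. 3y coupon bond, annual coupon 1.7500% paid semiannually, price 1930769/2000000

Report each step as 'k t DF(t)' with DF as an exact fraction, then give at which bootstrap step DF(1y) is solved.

1 1/2 4987/5000
2 1 4863/5000
3 3/2 1931/2000
4 2 9543/10000
5 5/2 9419/10000
6 3 9151/10000
DF(1y) is solved at step 2

step 1 [0.5y] zero: DF = P = 4987/5000 ≈ 0.997400
step 2 [1y] zero: DF = P = 4863/5000 ≈ 0.972600
step 3 [1.5y] swap r/2=23/1957: DF=(1 − 23/1957·(0.997400+0.972600))/(1+23/1957) = 1931/2000 ≈ 0.965500
step 4 [2y] swap r/2=457/38898: DF=(1 − 457/38898·(0.997400+0.972600+0.965500))/(1+457/38898) = 9543/10000 ≈ 0.954300
step 5 [2.5y] swap r/2=581/48317: DF=(1 − 581/48317·(0.997400+0.972600+0.965500+0.954300))/(1+581/48317) = 9419/10000 ≈ 0.941900
step 6 [3y] bond c/2=7/800: DF=(1930769/2000000 − 7/800·(0.997400+0.972600+0.965500+0.954300+0.941900))/(1+7/800) = 9151/10000 ≈ 0.915100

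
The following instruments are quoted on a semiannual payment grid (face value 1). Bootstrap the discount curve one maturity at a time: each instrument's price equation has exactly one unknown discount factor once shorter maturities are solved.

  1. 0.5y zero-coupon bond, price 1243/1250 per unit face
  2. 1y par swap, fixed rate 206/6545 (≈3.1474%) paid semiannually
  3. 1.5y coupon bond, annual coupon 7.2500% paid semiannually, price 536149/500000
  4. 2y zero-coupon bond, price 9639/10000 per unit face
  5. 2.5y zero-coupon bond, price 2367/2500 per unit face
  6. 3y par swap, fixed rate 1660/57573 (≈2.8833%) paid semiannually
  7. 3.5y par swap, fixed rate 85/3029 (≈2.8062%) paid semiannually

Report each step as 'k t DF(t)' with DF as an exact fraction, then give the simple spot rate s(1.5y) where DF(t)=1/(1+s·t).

1 1/2 1243/1250
2 1 9691/10000
3 3/2 9661/10000
4 2 9639/10000
5 5/2 2367/2500
6 3 917/1000
7 7/2 1813/2000
s(1.5y) = (1/(9661/10000) − 1)/(3/2) = 226/9661 ≈ 2.3393%

step 1 [0.5y] zero: DF = P = 1243/1250 ≈ 0.994400
step 2 [1y] swap r/2=103/6545: DF=(1 − 103/6545·(0.994400))/(1+103/6545) = 9691/10000 ≈ 0.969100
step 3 [1.5y] bond c/2=29/800: DF=(536149/500000 − 29/800·(0.994400+0.969100))/(1+29/800) = 9661/10000 ≈ 0.966100
step 4 [2y] zero: DF = P = 9639/10000 ≈ 0.963900
step 5 [2.5y] zero: DF = P = 2367/2500 ≈ 0.946800
step 6 [3y] swap r/2=830/57573: DF=(1 − 830/57573·(0.994400+0.969100+0.966100+0.963900+0.946800))/(1+830/57573) = 917/1000 ≈ 0.917000
step 7 [3.5y] swap r/2=85/6058: DF=(1 − 85/6058·(0.994400+0.969100+0.966100+0.963900+0.946800+0.917000))/(1+85/6058) = 1813/2000 ≈ 0.906500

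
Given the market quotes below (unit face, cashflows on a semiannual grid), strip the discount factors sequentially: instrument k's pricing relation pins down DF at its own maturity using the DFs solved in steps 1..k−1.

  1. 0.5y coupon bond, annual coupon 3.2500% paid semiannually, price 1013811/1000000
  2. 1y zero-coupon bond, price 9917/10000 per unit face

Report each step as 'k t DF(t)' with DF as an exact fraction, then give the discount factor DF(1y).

step 1 [0.5y] bond c/2=13/800: DF=(1013811/1000000 − 13/800·(0))/(1+13/800) = 1247/1250 ≈ 0.997600
step 2 [1y] zero: DF = P = 9917/10000 ≈ 0.991700

1 1/2 1247/1250
2 1 9917/10000
DF(1y) = 9917/10000 ≈ 0.991700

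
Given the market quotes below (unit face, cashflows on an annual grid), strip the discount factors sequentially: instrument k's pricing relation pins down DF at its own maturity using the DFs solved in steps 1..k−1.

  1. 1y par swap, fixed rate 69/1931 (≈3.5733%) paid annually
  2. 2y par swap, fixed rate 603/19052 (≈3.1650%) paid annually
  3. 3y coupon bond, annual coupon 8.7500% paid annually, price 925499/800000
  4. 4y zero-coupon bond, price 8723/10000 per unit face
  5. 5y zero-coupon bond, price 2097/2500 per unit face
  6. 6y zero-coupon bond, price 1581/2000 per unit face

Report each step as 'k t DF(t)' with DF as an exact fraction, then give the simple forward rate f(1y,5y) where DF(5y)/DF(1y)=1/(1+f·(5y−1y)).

1 1 1931/2000
2 2 9397/10000
3 3 1821/2000
4 4 8723/10000
5 5 2097/2500
6 6 1581/2000
f(1y,5y) = ((1931/2000)/(2097/2500) − 1)/(4) = 1267/33552 ≈ 3.7762%

step 1 [1y] swap r/1=69/1931: DF=(1 − 69/1931·(0))/(1+69/1931) = 1931/2000 ≈ 0.965500
step 2 [2y] swap r/1=603/19052: DF=(1 − 603/19052·(0.965500))/(1+603/19052) = 9397/10000 ≈ 0.939700
step 3 [3y] bond c/1=7/80: DF=(925499/800000 − 7/80·(0.965500+0.939700))/(1+7/80) = 1821/2000 ≈ 0.910500
step 4 [4y] zero: DF = P = 8723/10000 ≈ 0.872300
step 5 [5y] zero: DF = P = 2097/2500 ≈ 0.838800
step 6 [6y] zero: DF = P = 1581/2000 ≈ 0.790500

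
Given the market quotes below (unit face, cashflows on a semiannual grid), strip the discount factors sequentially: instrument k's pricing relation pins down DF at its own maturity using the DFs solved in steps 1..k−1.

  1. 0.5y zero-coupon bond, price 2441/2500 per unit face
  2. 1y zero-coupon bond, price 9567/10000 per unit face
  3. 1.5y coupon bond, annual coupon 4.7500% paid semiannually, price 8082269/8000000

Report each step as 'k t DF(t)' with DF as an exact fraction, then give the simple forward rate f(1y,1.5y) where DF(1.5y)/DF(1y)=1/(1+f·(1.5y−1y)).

1 1/2 2441/2500
2 1 9567/10000
3 3/2 471/500
f(1y,1.5y) = ((9567/10000)/(471/500) − 1)/(1/2) = 49/1570 ≈ 3.1210%

step 1 [0.5y] zero: DF = P = 2441/2500 ≈ 0.976400
step 2 [1y] zero: DF = P = 9567/10000 ≈ 0.956700
step 3 [1.5y] bond c/2=19/800: DF=(8082269/8000000 − 19/800·(0.976400+0.956700))/(1+19/800) = 471/500 ≈ 0.942000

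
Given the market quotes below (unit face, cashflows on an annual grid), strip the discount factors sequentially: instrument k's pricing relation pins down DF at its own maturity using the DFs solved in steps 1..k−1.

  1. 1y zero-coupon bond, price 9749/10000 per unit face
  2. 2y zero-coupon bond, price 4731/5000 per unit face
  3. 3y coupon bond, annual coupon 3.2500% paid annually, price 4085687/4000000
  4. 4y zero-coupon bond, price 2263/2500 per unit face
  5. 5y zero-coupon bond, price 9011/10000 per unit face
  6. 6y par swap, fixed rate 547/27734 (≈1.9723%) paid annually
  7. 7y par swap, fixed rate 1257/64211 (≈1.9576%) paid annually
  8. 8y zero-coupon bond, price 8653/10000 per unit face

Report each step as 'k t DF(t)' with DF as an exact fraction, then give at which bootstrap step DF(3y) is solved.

step 1 [1y] zero: DF = P = 9749/10000 ≈ 0.974900
step 2 [2y] zero: DF = P = 4731/5000 ≈ 0.946200
step 3 [3y] bond c/1=13/400: DF=(4085687/4000000 − 13/400·(0.974900+0.946200))/(1+13/400) = 1161/1250 ≈ 0.928800
step 4 [4y] zero: DF = P = 2263/2500 ≈ 0.905200
step 5 [5y] zero: DF = P = 9011/10000 ≈ 0.901100
step 6 [6y] swap r/1=547/27734: DF=(1 − 547/27734·(0.974900+0.946200+0.928800+0.905200+0.901100))/(1+547/27734) = 4453/5000 ≈ 0.890600
step 7 [7y] swap r/1=1257/64211: DF=(1 − 1257/64211·(0.974900+0.946200+0.928800+0.905200+0.901100+0.890600))/(1+1257/64211) = 8743/10000 ≈ 0.874300
step 8 [8y] zero: DF = P = 8653/10000 ≈ 0.865300

1 1 9749/10000
2 2 4731/5000
3 3 1161/1250
4 4 2263/2500
5 5 9011/10000
6 6 4453/5000
7 7 8743/10000
8 8 8653/10000
DF(3y) is solved at step 3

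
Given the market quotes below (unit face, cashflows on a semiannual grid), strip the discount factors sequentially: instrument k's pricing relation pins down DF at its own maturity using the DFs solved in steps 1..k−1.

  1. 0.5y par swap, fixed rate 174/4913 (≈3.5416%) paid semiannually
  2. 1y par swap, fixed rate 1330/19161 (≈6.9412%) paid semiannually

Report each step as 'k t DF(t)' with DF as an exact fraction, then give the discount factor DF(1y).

1 1/2 4913/5000
2 1 1867/2000
DF(1y) = 1867/2000 ≈ 0.933500

step 1 [0.5y] swap r/2=87/4913: DF=(1 − 87/4913·(0))/(1+87/4913) = 4913/5000 ≈ 0.982600
step 2 [1y] swap r/2=665/19161: DF=(1 − 665/19161·(0.982600))/(1+665/19161) = 1867/2000 ≈ 0.933500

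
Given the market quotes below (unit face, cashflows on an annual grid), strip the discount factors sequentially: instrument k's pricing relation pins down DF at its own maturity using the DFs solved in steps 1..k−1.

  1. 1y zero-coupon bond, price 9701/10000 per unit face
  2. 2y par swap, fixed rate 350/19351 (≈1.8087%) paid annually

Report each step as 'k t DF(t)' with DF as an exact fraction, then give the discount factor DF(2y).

step 1 [1y] zero: DF = P = 9701/10000 ≈ 0.970100
step 2 [2y] swap r/1=350/19351: DF=(1 − 350/19351·(0.970100))/(1+350/19351) = 193/200 ≈ 0.965000

1 1 9701/10000
2 2 193/200
DF(2y) = 193/200 ≈ 0.965000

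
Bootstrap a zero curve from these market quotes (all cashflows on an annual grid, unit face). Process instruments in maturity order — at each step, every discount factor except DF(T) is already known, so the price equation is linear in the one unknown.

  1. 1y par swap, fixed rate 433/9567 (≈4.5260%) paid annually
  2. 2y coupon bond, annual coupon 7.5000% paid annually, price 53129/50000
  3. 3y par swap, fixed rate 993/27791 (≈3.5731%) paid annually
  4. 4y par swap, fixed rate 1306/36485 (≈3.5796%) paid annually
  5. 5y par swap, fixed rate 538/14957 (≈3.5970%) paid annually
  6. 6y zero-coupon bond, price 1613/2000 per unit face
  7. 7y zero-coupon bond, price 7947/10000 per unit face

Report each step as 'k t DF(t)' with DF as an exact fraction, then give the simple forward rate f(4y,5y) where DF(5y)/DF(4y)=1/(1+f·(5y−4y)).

step 1 [1y] swap r/1=433/9567: DF=(1 − 433/9567·(0))/(1+433/9567) = 9567/10000 ≈ 0.956700
step 2 [2y] bond c/1=3/40: DF=(53129/50000 − 3/40·(0.956700))/(1+3/40) = 9217/10000 ≈ 0.921700
step 3 [3y] swap r/1=993/27791: DF=(1 − 993/27791·(0.956700+0.921700))/(1+993/27791) = 9007/10000 ≈ 0.900700
step 4 [4y] swap r/1=1306/36485: DF=(1 − 1306/36485·(0.956700+0.921700+0.900700))/(1+1306/36485) = 4347/5000 ≈ 0.869400
step 5 [5y] swap r/1=538/14957: DF=(1 − 538/14957·(0.956700+0.921700+0.900700+0.869400))/(1+538/14957) = 4193/5000 ≈ 0.838600
step 6 [6y] zero: DF = P = 1613/2000 ≈ 0.806500
step 7 [7y] zero: DF = P = 7947/10000 ≈ 0.794700

1 1 9567/10000
2 2 9217/10000
3 3 9007/10000
4 4 4347/5000
5 5 4193/5000
6 6 1613/2000
7 7 7947/10000
f(4y,5y) = ((4347/5000)/(4193/5000) − 1)/(1) = 22/599 ≈ 3.6728%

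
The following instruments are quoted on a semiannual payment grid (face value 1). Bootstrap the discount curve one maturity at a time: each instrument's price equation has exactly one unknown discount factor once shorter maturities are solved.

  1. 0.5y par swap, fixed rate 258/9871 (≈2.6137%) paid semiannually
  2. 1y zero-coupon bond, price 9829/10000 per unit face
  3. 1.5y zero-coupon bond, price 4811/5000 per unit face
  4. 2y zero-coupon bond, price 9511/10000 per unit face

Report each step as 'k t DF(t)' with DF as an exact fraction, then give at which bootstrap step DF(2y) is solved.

1 1/2 9871/10000
2 1 9829/10000
3 3/2 4811/5000
4 2 9511/10000
DF(2y) is solved at step 4

step 1 [0.5y] swap r/2=129/9871: DF=(1 − 129/9871·(0))/(1+129/9871) = 9871/10000 ≈ 0.987100
step 2 [1y] zero: DF = P = 9829/10000 ≈ 0.982900
step 3 [1.5y] zero: DF = P = 4811/5000 ≈ 0.962200
step 4 [2y] zero: DF = P = 9511/10000 ≈ 0.951100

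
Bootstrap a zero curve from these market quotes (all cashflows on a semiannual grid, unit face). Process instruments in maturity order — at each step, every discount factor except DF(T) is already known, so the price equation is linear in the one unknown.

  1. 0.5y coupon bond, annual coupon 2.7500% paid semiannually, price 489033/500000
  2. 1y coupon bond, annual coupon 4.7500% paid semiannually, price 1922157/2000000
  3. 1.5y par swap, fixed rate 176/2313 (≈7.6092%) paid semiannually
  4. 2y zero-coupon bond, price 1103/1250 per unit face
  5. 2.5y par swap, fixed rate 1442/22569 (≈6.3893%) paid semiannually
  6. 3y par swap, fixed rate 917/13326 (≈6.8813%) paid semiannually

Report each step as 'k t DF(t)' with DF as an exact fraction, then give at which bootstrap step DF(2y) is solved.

step 1 [0.5y] bond c/2=11/800: DF=(489033/500000 − 11/800·(0))/(1+11/800) = 603/625 ≈ 0.964800
step 2 [1y] bond c/2=19/800: DF=(1922157/2000000 − 19/800·(0.964800))/(1+19/800) = 2291/2500 ≈ 0.916400
step 3 [1.5y] swap r/2=88/2313: DF=(1 − 88/2313·(0.964800+0.916400))/(1+88/2313) = 559/625 ≈ 0.894400
step 4 [2y] zero: DF = P = 1103/1250 ≈ 0.882400
step 5 [2.5y] swap r/2=721/22569: DF=(1 − 721/22569·(0.964800+0.916400+0.894400+0.882400))/(1+721/22569) = 4279/5000 ≈ 0.855800
step 6 [3y] swap r/2=917/26652: DF=(1 − 917/26652·(0.964800+0.916400+0.894400+0.882400+0.855800))/(1+917/26652) = 4083/5000 ≈ 0.816600

1 1/2 603/625
2 1 2291/2500
3 3/2 559/625
4 2 1103/1250
5 5/2 4279/5000
6 3 4083/5000
DF(2y) is solved at step 4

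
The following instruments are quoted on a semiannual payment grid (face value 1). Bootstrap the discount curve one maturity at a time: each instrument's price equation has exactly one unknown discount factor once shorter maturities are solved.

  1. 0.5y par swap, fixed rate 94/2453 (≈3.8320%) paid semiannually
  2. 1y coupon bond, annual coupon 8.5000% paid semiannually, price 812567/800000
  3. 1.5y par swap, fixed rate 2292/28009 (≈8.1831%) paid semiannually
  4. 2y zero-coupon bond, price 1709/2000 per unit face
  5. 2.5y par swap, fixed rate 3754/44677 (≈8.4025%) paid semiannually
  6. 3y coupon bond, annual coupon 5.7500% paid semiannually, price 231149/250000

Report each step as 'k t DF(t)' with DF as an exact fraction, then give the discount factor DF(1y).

step 1 [0.5y] swap r/2=47/2453: DF=(1 − 47/2453·(0))/(1+47/2453) = 2453/2500 ≈ 0.981200
step 2 [1y] bond c/2=17/400: DF=(812567/800000 − 17/400·(0.981200))/(1+17/400) = 9343/10000 ≈ 0.934300
step 3 [1.5y] swap r/2=1146/28009: DF=(1 − 1146/28009·(0.981200+0.934300))/(1+1146/28009) = 4427/5000 ≈ 0.885400
step 4 [2y] zero: DF = P = 1709/2000 ≈ 0.854500
step 5 [2.5y] swap r/2=1877/44677: DF=(1 − 1877/44677·(0.981200+0.934300+0.885400+0.854500))/(1+1877/44677) = 8123/10000 ≈ 0.812300
step 6 [3y] bond c/2=23/800: DF=(231149/250000 − 23/800·(0.981200+0.934300+0.885400+0.854500+0.812300))/(1+23/800) = 7739/10000 ≈ 0.773900

1 1/2 2453/2500
2 1 9343/10000
3 3/2 4427/5000
4 2 1709/2000
5 5/2 8123/10000
6 3 7739/10000
DF(1y) = 9343/10000 ≈ 0.934300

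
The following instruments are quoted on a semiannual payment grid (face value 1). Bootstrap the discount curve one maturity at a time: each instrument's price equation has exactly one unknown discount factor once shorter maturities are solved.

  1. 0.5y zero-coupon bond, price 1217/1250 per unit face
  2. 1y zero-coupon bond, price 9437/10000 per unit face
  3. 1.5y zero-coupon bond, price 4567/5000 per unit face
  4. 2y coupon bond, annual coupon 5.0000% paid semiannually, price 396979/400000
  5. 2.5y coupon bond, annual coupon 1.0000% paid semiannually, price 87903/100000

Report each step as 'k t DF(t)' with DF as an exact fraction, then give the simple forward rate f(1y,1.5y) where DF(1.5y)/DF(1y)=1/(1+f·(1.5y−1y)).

step 1 [0.5y] zero: DF = P = 1217/1250 ≈ 0.973600
step 2 [1y] zero: DF = P = 9437/10000 ≈ 0.943700
step 3 [1.5y] zero: DF = P = 4567/5000 ≈ 0.913400
step 4 [2y] bond c/2=1/40: DF=(396979/400000 − 1/40·(0.973600+0.943700+0.913400))/(1+1/40) = 562/625 ≈ 0.899200
step 5 [2.5y] bond c/2=1/200: DF=(87903/100000 − 1/200·(0.973600+0.943700+0.913400+0.899200))/(1+1/200) = 8561/10000 ≈ 0.856100

1 1/2 1217/1250
2 1 9437/10000
3 3/2 4567/5000
4 2 562/625
5 5/2 8561/10000
f(1y,1.5y) = ((9437/10000)/(4567/5000) − 1)/(1/2) = 303/4567 ≈ 6.6346%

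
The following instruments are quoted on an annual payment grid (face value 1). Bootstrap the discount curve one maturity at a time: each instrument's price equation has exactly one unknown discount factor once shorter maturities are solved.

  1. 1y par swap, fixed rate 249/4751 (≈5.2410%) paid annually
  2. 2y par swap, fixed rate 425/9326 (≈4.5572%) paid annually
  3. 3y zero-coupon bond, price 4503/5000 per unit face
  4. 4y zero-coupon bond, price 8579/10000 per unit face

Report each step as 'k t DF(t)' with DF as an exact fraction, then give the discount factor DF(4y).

step 1 [1y] swap r/1=249/4751: DF=(1 − 249/4751·(0))/(1+249/4751) = 4751/5000 ≈ 0.950200
step 2 [2y] swap r/1=425/9326: DF=(1 − 425/9326·(0.950200))/(1+425/9326) = 183/200 ≈ 0.915000
step 3 [3y] zero: DF = P = 4503/5000 ≈ 0.900600
step 4 [4y] zero: DF = P = 8579/10000 ≈ 0.857900

1 1 4751/5000
2 2 183/200
3 3 4503/5000
4 4 8579/10000
DF(4y) = 8579/10000 ≈ 0.857900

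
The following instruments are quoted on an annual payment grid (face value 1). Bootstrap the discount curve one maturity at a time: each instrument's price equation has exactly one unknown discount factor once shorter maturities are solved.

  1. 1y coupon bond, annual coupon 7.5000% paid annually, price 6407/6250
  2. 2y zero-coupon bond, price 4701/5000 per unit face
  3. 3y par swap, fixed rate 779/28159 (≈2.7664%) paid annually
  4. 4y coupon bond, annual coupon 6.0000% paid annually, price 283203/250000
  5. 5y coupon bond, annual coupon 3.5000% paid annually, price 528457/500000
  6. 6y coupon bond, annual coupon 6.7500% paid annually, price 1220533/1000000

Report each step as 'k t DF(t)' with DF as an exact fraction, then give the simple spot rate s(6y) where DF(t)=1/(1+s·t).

step 1 [1y] bond c/1=3/40: DF=(6407/6250 − 3/40·(0))/(1+3/40) = 596/625 ≈ 0.953600
step 2 [2y] zero: DF = P = 4701/5000 ≈ 0.940200
step 3 [3y] swap r/1=779/28159: DF=(1 − 779/28159·(0.953600+0.940200))/(1+779/28159) = 9221/10000 ≈ 0.922100
step 4 [4y] bond c/1=3/50: DF=(283203/250000 − 3/50·(0.953600+0.940200+0.922100))/(1+3/50) = 9093/10000 ≈ 0.909300
step 5 [5y] bond c/1=7/200: DF=(528457/500000 − 7/200·(0.953600+0.940200+0.922100+0.909300))/(1+7/200) = 1119/1250 ≈ 0.895200
step 6 [6y] bond c/1=27/400: DF=(1220533/1000000 − 27/400·(0.953600+0.940200+0.922100+0.909300+0.895200))/(1+27/400) = 532/625 ≈ 0.851200

1 1 596/625
2 2 4701/5000
3 3 9221/10000
4 4 9093/10000
5 5 1119/1250
6 6 532/625
s(6y) = (1/(532/625) − 1)/(6) = 31/1064 ≈ 2.9135%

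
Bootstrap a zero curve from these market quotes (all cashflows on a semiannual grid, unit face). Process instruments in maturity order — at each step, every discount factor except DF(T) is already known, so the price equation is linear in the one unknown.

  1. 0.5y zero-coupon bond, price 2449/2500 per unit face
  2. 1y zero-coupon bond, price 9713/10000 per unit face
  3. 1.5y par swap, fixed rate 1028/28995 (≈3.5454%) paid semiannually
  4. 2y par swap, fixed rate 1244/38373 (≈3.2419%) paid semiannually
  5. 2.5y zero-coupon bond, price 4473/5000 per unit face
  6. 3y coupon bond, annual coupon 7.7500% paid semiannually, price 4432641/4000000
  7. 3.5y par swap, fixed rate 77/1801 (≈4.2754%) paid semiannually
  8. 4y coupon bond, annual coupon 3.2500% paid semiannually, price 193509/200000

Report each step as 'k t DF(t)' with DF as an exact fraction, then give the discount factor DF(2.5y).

1 1/2 2449/2500
2 1 9713/10000
3 3/2 4743/5000
4 2 4689/5000
5 5/2 4473/5000
6 3 8903/10000
7 7/2 4307/5000
8 4 2121/2500
DF(2.5y) = 4473/5000 ≈ 0.894600

step 1 [0.5y] zero: DF = P = 2449/2500 ≈ 0.979600
step 2 [1y] zero: DF = P = 9713/10000 ≈ 0.971300
step 3 [1.5y] swap r/2=514/28995: DF=(1 − 514/28995·(0.979600+0.971300))/(1+514/28995) = 4743/5000 ≈ 0.948600
step 4 [2y] swap r/2=622/38373: DF=(1 − 622/38373·(0.979600+0.971300+0.948600))/(1+622/38373) = 4689/5000 ≈ 0.937800
step 5 [2.5y] zero: DF = P = 4473/5000 ≈ 0.894600
step 6 [3y] bond c/2=31/800: DF=(4432641/4000000 − 31/800·(0.979600+0.971300+0.948600+0.937800+0.894600))/(1+31/800) = 8903/10000 ≈ 0.890300
step 7 [3.5y] swap r/2=77/3602: DF=(1 − 77/3602·(0.979600+0.971300+0.948600+0.937800+0.894600+0.890300))/(1+77/3602) = 4307/5000 ≈ 0.861400
step 8 [4y] bond c/2=13/800: DF=(193509/200000 − 13/800·(0.979600+0.971300+0.948600+0.937800+0.894600+0.890300+0.861400))/(1+13/800) = 2121/2500 ≈ 0.848400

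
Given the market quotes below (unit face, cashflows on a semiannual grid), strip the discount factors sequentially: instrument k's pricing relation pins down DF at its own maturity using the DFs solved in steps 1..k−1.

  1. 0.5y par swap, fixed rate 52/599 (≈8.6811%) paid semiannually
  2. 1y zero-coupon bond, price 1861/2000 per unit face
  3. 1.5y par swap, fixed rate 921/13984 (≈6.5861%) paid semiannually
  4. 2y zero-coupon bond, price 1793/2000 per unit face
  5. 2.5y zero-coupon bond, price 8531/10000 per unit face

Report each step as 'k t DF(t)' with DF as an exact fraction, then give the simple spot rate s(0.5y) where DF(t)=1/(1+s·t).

step 1 [0.5y] swap r/2=26/599: DF=(1 − 26/599·(0))/(1+26/599) = 599/625 ≈ 0.958400
step 2 [1y] zero: DF = P = 1861/2000 ≈ 0.930500
step 3 [1.5y] swap r/2=921/27968: DF=(1 − 921/27968·(0.958400+0.930500))/(1+921/27968) = 9079/10000 ≈ 0.907900
step 4 [2y] zero: DF = P = 1793/2000 ≈ 0.896500
step 5 [2.5y] zero: DF = P = 8531/10000 ≈ 0.853100

1 1/2 599/625
2 1 1861/2000
3 3/2 9079/10000
4 2 1793/2000
5 5/2 8531/10000
s(0.5y) = (1/(599/625) − 1)/(1/2) = 52/599 ≈ 8.6811%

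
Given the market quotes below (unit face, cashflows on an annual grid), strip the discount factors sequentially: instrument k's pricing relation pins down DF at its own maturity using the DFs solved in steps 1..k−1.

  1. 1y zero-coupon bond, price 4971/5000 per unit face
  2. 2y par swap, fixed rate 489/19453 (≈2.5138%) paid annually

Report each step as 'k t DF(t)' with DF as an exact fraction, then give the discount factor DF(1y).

1 1 4971/5000
2 2 9511/10000
DF(1y) = 4971/5000 ≈ 0.994200

step 1 [1y] zero: DF = P = 4971/5000 ≈ 0.994200
step 2 [2y] swap r/1=489/19453: DF=(1 − 489/19453·(0.994200))/(1+489/19453) = 9511/10000 ≈ 0.951100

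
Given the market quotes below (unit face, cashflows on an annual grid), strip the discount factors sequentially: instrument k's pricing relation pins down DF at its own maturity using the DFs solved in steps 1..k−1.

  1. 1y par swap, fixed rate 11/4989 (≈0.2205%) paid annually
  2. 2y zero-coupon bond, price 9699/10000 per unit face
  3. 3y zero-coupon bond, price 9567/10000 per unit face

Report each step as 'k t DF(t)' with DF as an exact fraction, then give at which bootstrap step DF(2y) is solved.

1 1 4989/5000
2 2 9699/10000
3 3 9567/10000
DF(2y) is solved at step 2

step 1 [1y] swap r/1=11/4989: DF=(1 − 11/4989·(0))/(1+11/4989) = 4989/5000 ≈ 0.997800
step 2 [2y] zero: DF = P = 9699/10000 ≈ 0.969900
step 3 [3y] zero: DF = P = 9567/10000 ≈ 0.956700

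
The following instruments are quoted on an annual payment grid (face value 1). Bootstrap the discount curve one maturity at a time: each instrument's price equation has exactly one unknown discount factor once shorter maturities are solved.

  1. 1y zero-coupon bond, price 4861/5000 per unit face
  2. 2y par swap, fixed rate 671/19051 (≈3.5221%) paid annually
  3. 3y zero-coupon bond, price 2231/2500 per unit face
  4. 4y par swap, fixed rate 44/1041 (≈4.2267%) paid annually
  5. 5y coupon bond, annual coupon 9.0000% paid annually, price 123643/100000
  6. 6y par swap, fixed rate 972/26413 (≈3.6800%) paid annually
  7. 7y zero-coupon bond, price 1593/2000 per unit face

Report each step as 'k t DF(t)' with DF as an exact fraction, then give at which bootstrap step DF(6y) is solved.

1 1 4861/5000
2 2 9329/10000
3 3 2231/2500
4 4 423/500
5 5 1667/2000
6 6 1007/1250
7 7 1593/2000
DF(6y) is solved at step 6

step 1 [1y] zero: DF = P = 4861/5000 ≈ 0.972200
step 2 [2y] swap r/1=671/19051: DF=(1 − 671/19051·(0.972200))/(1+671/19051) = 9329/10000 ≈ 0.932900
step 3 [3y] zero: DF = P = 2231/2500 ≈ 0.892400
step 4 [4y] swap r/1=44/1041: DF=(1 − 44/1041·(0.972200+0.932900+0.892400))/(1+44/1041) = 423/500 ≈ 0.846000
step 5 [5y] bond c/1=9/100: DF=(123643/100000 − 9/100·(0.972200+0.932900+0.892400+0.846000))/(1+9/100) = 1667/2000 ≈ 0.833500
step 6 [6y] swap r/1=972/26413: DF=(1 − 972/26413·(0.972200+0.932900+0.892400+0.846000+0.833500))/(1+972/26413) = 1007/1250 ≈ 0.805600
step 7 [7y] zero: DF = P = 1593/2000 ≈ 0.796500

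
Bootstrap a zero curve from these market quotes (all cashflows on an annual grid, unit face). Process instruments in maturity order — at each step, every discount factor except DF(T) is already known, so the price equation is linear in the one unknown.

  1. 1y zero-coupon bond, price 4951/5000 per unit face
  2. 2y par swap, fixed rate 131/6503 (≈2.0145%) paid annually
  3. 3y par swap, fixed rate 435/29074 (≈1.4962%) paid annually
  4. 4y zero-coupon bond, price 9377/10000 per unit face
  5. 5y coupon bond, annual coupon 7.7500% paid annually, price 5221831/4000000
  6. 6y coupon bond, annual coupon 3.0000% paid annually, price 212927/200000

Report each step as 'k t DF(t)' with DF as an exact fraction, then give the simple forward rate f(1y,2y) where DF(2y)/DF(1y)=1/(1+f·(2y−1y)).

1 1 4951/5000
2 2 9607/10000
3 3 1913/2000
4 4 9377/10000
5 5 187/200
6 6 559/625
f(1y,2y) = ((4951/5000)/(9607/10000) − 1)/(1) = 295/9607 ≈ 3.0707%

step 1 [1y] zero: DF = P = 4951/5000 ≈ 0.990200
step 2 [2y] swap r/1=131/6503: DF=(1 − 131/6503·(0.990200))/(1+131/6503) = 9607/10000 ≈ 0.960700
step 3 [3y] swap r/1=435/29074: DF=(1 − 435/29074·(0.990200+0.960700))/(1+435/29074) = 1913/2000 ≈ 0.956500
step 4 [4y] zero: DF = P = 9377/10000 ≈ 0.937700
step 5 [5y] bond c/1=31/400: DF=(5221831/4000000 − 31/400·(0.990200+0.960700+0.956500+0.937700))/(1+31/400) = 187/200 ≈ 0.935000
step 6 [6y] bond c/1=3/100: DF=(212927/200000 − 3/100·(0.990200+0.960700+0.956500+0.937700+0.935000))/(1+3/100) = 559/625 ≈ 0.894400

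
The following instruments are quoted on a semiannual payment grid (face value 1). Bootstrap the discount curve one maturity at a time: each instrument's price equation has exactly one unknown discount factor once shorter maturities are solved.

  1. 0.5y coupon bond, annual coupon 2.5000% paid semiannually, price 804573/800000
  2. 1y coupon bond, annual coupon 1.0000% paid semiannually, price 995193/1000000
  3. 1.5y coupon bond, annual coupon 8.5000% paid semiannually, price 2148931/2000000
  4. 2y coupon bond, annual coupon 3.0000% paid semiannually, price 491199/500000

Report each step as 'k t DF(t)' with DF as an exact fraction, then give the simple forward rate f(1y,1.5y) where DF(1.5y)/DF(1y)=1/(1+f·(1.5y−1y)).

step 1 [0.5y] bond c/2=1/80: DF=(804573/800000 − 1/80·(0))/(1+1/80) = 9933/10000 ≈ 0.993300
step 2 [1y] bond c/2=1/200: DF=(995193/1000000 − 1/200·(0.993300))/(1+1/200) = 9853/10000 ≈ 0.985300
step 3 [1.5y] bond c/2=17/400: DF=(2148931/2000000 − 17/400·(0.993300+0.985300))/(1+17/400) = 19/20 ≈ 0.950000
step 4 [2y] bond c/2=3/200: DF=(491199/500000 − 3/200·(0.993300+0.985300+0.950000))/(1+3/200) = 4623/5000 ≈ 0.924600

1 1/2 9933/10000
2 1 9853/10000
3 3/2 19/20
4 2 4623/5000
f(1y,1.5y) = ((9853/10000)/(19/20) − 1)/(1/2) = 353/4750 ≈ 7.4316%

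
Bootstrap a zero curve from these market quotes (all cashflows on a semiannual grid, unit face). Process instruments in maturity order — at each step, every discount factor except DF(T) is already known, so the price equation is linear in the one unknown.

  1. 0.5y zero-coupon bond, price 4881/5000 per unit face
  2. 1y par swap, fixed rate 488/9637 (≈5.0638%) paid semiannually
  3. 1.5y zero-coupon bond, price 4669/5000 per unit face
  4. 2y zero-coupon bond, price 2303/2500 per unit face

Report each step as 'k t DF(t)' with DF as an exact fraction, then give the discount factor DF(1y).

step 1 [0.5y] zero: DF = P = 4881/5000 ≈ 0.976200
step 2 [1y] swap r/2=244/9637: DF=(1 − 244/9637·(0.976200))/(1+244/9637) = 1189/1250 ≈ 0.951200
step 3 [1.5y] zero: DF = P = 4669/5000 ≈ 0.933800
step 4 [2y] zero: DF = P = 2303/2500 ≈ 0.921200

1 1/2 4881/5000
2 1 1189/1250
3 3/2 4669/5000
4 2 2303/2500
DF(1y) = 1189/1250 ≈ 0.951200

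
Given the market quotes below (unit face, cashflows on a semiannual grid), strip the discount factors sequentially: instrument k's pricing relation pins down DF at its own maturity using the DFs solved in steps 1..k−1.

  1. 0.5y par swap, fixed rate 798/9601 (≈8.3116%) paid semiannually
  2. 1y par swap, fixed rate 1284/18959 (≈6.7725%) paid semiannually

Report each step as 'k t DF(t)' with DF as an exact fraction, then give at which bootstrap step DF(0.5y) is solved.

1 1/2 9601/10000
2 1 4679/5000
DF(0.5y) is solved at step 1

step 1 [0.5y] swap r/2=399/9601: DF=(1 − 399/9601·(0))/(1+399/9601) = 9601/10000 ≈ 0.960100
step 2 [1y] swap r/2=642/18959: DF=(1 − 642/18959·(0.960100))/(1+642/18959) = 4679/5000 ≈ 0.935800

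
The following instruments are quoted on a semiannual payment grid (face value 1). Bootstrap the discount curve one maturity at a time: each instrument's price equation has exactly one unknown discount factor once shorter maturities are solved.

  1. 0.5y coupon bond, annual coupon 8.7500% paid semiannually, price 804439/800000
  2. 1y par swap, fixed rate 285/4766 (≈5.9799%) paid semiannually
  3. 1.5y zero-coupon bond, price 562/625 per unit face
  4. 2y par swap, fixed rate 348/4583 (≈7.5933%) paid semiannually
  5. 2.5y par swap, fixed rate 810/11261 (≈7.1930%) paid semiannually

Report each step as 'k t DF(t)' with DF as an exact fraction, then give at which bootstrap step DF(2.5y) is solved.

1 1/2 4817/5000
2 1 943/1000
3 3/2 562/625
4 2 538/625
5 5/2 419/500
DF(2.5y) is solved at step 5

step 1 [0.5y] bond c/2=7/160: DF=(804439/800000 − 7/160·(0))/(1+7/160) = 4817/5000 ≈ 0.963400
step 2 [1y] swap r/2=285/9532: DF=(1 − 285/9532·(0.963400))/(1+285/9532) = 943/1000 ≈ 0.943000
step 3 [1.5y] zero: DF = P = 562/625 ≈ 0.899200
step 4 [2y] swap r/2=174/4583: DF=(1 − 174/4583·(0.963400+0.943000+0.899200))/(1+174/4583) = 538/625 ≈ 0.860800
step 5 [2.5y] swap r/2=405/11261: DF=(1 − 405/11261·(0.963400+0.943000+0.899200+0.860800))/(1+405/11261) = 419/500 ≈ 0.838000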